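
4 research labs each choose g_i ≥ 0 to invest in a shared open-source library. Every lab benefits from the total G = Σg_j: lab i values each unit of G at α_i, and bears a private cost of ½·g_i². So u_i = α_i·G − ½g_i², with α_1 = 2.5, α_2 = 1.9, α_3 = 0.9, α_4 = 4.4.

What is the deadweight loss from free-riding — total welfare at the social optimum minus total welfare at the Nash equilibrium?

109.105

Lab i's FOC: ∂u_i/∂g_i = α_i − g_i = 0, so g_i* = α_i.
NE contributions = (2.5, 1.9, 0.9, 4.4); G = 9.7.
W^NE = (Σα)·G − ½Σα_i² = 9.7² − ½·30.03 = 79.075.
Planner sets g_i = Σα_j = 9.7 for every i, so G^SO = 4·9.7 = 38.8.
W^SO = (Σα)·G^SO − ½·4·(Σα)² = (4/2)·9.7² = 188.18.
Deadweight loss = W^SO − W^NE = 109.105.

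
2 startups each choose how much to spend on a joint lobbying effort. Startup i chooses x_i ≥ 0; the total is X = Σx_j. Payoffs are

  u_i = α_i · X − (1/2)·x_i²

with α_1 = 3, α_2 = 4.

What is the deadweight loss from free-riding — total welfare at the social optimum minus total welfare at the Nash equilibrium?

12.5

Startup i's FOC: ∂u_i/∂x_i = α_i − x_i = 0, so x_i* = α_i.
NE contributions = (3, 4); X = 7.
W^NE = (Σα)·X − ½Σα_i² = 7² − ½·25 = 36.5.
Planner sets x_i = Σα_j = 7 for every i, so X^SO = 2·7 = 14.
W^SO = (Σα)·X^SO − ½·2·(Σα)² = (2/2)·7² = 49.
Deadweight loss = W^SO − W^NE = 12.5.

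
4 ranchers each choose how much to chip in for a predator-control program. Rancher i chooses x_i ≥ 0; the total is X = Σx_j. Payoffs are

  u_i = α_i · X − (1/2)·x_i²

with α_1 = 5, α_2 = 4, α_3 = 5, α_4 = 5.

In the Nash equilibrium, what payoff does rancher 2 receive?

68

Rancher i's FOC: ∂u_i/∂x_i = α_i − x_i = 0, so x_i* = α_i.
NE contributions = (5, 4, 5, 5); X = 19.
u_2 = α_2·X − ½·(x_2)² = 4·19 − ½·4² = 68.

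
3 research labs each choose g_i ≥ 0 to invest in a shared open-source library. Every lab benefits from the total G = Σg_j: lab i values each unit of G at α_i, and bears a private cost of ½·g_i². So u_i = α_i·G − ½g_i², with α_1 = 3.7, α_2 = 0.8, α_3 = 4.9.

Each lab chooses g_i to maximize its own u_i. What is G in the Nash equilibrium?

9.4

Lab i's FOC: ∂u_i/∂g_i = α_i − g_i = 0, so g_i* = α_i.
NE contributions = (3.7, 0.8, 4.9); G = 9.4.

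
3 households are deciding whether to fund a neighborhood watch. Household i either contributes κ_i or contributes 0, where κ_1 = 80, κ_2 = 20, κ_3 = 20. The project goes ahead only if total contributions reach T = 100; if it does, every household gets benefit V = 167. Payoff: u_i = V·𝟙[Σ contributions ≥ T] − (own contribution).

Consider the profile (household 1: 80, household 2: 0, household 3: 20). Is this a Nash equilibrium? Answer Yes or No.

Yes

Total = 100 ≥ 100: provided.
Household 1 (pledges 80, payoff 87): dropping to 0 → total 20, payoff 0. No gain.
Household 2 (pledges 0, payoff 167): pledging 20 → total 120, payoff 147. No gain.
Household 3 (pledges 20, payoff 147): dropping to 0 → total 80, payoff 0. No gain.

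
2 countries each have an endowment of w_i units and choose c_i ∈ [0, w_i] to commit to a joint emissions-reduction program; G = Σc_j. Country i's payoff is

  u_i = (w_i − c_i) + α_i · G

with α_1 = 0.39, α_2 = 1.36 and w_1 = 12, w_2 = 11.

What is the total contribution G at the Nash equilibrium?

11

∂u_i/∂c_i = α_i − 1, so country i contributes w_i if α_i > 1, else 0.
α_i > 1 for i ∈ {2}; NE contributions (0, 11), G = 11.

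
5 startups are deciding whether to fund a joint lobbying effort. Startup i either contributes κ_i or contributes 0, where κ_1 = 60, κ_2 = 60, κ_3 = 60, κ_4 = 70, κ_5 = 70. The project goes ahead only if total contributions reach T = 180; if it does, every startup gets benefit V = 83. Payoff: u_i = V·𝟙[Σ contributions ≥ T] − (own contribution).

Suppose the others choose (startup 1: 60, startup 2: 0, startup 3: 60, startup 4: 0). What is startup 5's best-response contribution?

70

Others' total = 120. Contributing 70 brings total to 190 ≥ 180: gain V − κ_5 = 13.
Best response: 70.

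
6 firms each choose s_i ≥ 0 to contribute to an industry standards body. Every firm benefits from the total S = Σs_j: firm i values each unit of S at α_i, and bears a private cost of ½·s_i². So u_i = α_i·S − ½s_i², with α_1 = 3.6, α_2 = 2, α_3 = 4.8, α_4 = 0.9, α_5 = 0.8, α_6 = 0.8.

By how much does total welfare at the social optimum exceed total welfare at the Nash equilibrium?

Firm i's FOC: ∂u_i/∂s_i = α_i − s_i = 0, so s_i* = α_i.
NE contributions = (3.6, 2, 4.8, 0.9, 0.8, 0.8); S = 12.9.
W^NE = (Σα)·S − ½Σα_i² = 12.9² − ½·42.09 = 145.365.
Planner sets s_i = Σα_j = 12.9 for every i, so S^SO = 6·12.9 = 77.4.
W^SO = (Σα)·S^SO − ½·6·(Σα)² = (6/2)·12.9² = 499.23.
Deadweight loss = W^SO − W^NE = 353.865.

353.865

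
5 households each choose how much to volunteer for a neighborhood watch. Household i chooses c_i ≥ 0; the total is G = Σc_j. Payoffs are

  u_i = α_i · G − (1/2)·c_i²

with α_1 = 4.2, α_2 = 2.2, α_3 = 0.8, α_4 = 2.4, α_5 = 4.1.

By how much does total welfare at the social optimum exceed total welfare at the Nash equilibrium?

Household i's FOC: ∂u_i/∂c_i = α_i − c_i = 0, so c_i* = α_i.
NE contributions = (4.2, 2.2, 0.8, 2.4, 4.1); G = 13.7.
W^NE = (Σα)·G − ½Σα_i² = 13.7² − ½·45.69 = 164.845.
Planner sets c_i = Σα_j = 13.7 for every i, so G^SO = 5·13.7 = 68.5.
W^SO = (Σα)·G^SO − ½·5·(Σα)² = (5/2)·13.7² = 469.225.
Deadweight loss = W^SO − W^NE = 304.38.

304.38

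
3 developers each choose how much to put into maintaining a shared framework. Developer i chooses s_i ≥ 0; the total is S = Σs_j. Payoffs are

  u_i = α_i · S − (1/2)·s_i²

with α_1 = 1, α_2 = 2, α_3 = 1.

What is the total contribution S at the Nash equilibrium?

Developer i's FOC: ∂u_i/∂s_i = α_i − s_i = 0, so s_i* = α_i.
NE contributions = (1, 2, 1); S = 4.

4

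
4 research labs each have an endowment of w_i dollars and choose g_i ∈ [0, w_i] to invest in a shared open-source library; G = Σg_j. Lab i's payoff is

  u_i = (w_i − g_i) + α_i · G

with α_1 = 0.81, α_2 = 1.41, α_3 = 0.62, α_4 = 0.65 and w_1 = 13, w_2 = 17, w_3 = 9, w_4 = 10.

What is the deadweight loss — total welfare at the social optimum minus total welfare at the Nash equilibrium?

∂u_i/∂g_i = α_i − 1, so lab i contributes w_i if α_i > 1, else 0.
α_i > 1 for i ∈ {2}; NE contributions (0, 17, 0, 0), G = 17.
W^NE = Σw_i − G^NE + (Σα_i)·G^NE = 49 + 2.49·17 = 91.33.
Planner: ∂(Σu_j)/∂g_i = Σα_j − 1 = 2.49 > 0, so everyone contributes w_i; G^SO = 49, W^SO = 49 + 2.49·49 = 171.01.
Deadweight loss = 79.68.

79.68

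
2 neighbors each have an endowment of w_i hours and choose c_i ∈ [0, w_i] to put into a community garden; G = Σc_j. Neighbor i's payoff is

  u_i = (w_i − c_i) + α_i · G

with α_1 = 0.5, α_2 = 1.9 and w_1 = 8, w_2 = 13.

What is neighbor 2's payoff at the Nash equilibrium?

∂u_i/∂c_i = α_i − 1, so neighbor i contributes w_i if α_i > 1, else 0.
α_i > 1 for i ∈ {2}; NE contributions (0, 13), G = 13.
u_2 = (13 − 13) + 1.9·13 = 24.7.

24.7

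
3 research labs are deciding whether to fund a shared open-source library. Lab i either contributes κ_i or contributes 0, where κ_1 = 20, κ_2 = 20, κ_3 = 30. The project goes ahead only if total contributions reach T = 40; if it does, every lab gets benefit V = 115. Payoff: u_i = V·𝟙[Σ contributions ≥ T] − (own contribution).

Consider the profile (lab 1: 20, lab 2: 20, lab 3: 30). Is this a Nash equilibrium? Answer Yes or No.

No

Total = 70 ≥ 40: provided.
Lab 1 (pledges 20, payoff 95): dropping to 0 → total 50, payoff 115. Profitable deviation.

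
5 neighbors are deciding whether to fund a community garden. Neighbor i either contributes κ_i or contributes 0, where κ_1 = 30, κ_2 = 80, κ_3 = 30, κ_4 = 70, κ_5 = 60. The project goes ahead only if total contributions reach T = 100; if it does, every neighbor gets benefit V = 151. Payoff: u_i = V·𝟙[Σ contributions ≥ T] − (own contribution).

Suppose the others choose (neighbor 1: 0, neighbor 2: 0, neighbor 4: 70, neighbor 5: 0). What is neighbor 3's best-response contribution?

30

Others' total = 70. Contributing 30 brings total to 100 ≥ 100: gain V − κ_3 = 121.
Best response: 30.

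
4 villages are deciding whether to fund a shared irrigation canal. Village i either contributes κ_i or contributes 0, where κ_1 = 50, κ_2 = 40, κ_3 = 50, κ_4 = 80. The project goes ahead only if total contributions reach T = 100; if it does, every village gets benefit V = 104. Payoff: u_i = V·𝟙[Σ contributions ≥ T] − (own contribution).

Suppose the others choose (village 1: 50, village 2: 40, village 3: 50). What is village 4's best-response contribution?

Others' total = 140 ≥ 100; contributing adds cost 80 for no extra benefit.
Best response: 0.

0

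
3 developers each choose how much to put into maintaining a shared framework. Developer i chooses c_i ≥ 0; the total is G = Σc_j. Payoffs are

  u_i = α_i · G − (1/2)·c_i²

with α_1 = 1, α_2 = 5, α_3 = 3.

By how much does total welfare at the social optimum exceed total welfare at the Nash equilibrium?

Developer i's FOC: ∂u_i/∂c_i = α_i − c_i = 0, so c_i* = α_i.
NE contributions = (1, 5, 3); G = 9.
W^NE = (Σα)·G − ½Σα_i² = 9² − ½·35 = 63.5.
Planner sets c_i = Σα_j = 9 for every i, so G^SO = 3·9 = 27.
W^SO = (Σα)·G^SO − ½·3·(Σα)² = (3/2)·9² = 121.5.
Deadweight loss = W^SO − W^NE = 58.

58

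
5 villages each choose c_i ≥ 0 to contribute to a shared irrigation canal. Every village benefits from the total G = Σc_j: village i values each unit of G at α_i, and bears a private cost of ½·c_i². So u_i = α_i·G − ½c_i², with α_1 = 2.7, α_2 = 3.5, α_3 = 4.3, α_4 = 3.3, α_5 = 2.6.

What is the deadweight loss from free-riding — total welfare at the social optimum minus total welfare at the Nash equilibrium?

431.28

Village i's FOC: ∂u_i/∂c_i = α_i − c_i = 0, so c_i* = α_i.
NE contributions = (2.7, 3.5, 4.3, 3.3, 2.6); G = 16.4.
W^NE = (Σα)·G − ½Σα_i² = 16.4² − ½·55.68 = 241.12.
Planner sets c_i = Σα_j = 16.4 for every i, so G^SO = 5·16.4 = 82.
W^SO = (Σα)·G^SO − ½·5·(Σα)² = (5/2)·16.4² = 672.4.
Deadweight loss = W^SO − W^NE = 431.28.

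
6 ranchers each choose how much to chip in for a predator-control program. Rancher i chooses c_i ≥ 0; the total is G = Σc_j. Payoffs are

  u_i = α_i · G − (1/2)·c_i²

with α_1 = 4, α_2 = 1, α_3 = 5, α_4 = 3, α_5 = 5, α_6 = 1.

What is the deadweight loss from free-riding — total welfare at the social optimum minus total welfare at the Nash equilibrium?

760.5

Rancher i's FOC: ∂u_i/∂c_i = α_i − c_i = 0, so c_i* = α_i.
NE contributions = (4, 1, 5, 3, 5, 1); G = 19.
W^NE = (Σα)·G − ½Σα_i² = 19² − ½·77 = 322.5.
Planner sets c_i = Σα_j = 19 for every i, so G^SO = 6·19 = 114.
W^SO = (Σα)·G^SO − ½·6·(Σα)² = (6/2)·19² = 1083.
Deadweight loss = W^SO − W^NE = 760.5.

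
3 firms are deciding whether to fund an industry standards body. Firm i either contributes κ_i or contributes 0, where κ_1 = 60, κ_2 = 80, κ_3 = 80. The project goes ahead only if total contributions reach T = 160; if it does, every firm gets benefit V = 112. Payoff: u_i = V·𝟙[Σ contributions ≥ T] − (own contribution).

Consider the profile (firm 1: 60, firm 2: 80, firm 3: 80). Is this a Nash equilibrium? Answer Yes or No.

No

Total = 220 ≥ 160: provided.
Firm 1 (pledges 60, payoff 52): dropping to 0 → total 160, payoff 112. Profitable deviation.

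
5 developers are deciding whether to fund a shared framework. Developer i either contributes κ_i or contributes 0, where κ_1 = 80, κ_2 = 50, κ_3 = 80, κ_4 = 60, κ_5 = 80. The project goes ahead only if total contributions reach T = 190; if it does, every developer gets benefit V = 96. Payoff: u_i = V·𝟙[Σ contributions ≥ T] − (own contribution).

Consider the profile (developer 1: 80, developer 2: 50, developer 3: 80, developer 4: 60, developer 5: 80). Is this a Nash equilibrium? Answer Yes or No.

No

Total = 350 ≥ 190: provided.
Developer 1 (pledges 80, payoff 16): dropping to 0 → total 270, payoff 96. Profitable deviation.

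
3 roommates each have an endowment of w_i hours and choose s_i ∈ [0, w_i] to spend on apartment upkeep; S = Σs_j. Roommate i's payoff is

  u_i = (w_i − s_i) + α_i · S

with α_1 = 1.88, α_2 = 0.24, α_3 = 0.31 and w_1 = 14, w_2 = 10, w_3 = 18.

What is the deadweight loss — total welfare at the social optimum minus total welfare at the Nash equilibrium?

40.04

∂u_i/∂s_i = α_i − 1, so roommate i contributes w_i if α_i > 1, else 0.
α_i > 1 for i ∈ {1}; NE contributions (14, 0, 0), S = 14.
W^NE = Σw_i − S^NE + (Σα_i)·S^NE = 42 + 1.43·14 = 62.02.
Planner: ∂(Σu_j)/∂s_i = Σα_j − 1 = 1.43 > 0, so everyone contributes w_i; S^SO = 42, W^SO = 42 + 1.43·42 = 102.06.
Deadweight loss = 40.04.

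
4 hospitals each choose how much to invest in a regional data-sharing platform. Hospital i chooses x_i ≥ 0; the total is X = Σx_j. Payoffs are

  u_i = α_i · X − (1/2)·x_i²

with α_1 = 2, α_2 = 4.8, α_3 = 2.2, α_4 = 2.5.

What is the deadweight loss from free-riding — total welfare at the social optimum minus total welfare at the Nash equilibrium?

Hospital i's FOC: ∂u_i/∂x_i = α_i − x_i = 0, so x_i* = α_i.
NE contributions = (2, 4.8, 2.2, 2.5); X = 11.5.
W^NE = (Σα)·X − ½Σα_i² = 11.5² − ½·38.13 = 113.185.
Planner sets x_i = Σα_j = 11.5 for every i, so X^SO = 4·11.5 = 46.
W^SO = (Σα)·X^SO − ½·4·(Σα)² = (4/2)·11.5² = 264.5.
Deadweight loss = W^SO − W^NE = 151.315.

151.315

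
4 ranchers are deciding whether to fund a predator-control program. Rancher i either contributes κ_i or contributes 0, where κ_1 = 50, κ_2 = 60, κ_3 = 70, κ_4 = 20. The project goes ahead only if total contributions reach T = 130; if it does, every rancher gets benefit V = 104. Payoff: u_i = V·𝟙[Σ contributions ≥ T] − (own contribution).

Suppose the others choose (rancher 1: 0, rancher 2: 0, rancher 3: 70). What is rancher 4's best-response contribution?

Others' total = 70. Even contributing 20 gives 90 < 130: no benefit either way.
Best response: 0.

0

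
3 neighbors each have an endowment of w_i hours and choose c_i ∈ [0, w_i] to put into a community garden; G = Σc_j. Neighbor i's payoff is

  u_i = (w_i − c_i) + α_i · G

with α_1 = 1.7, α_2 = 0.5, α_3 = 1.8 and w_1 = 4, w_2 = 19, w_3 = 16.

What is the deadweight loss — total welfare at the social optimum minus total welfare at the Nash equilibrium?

57

∂u_i/∂c_i = α_i − 1, so neighbor i contributes w_i if α_i > 1, else 0.
α_i > 1 for i ∈ {1, 3}; NE contributions (4, 0, 16), G = 20.
W^NE = Σw_i − G^NE + (Σα_i)·G^NE = 39 + 3·20 = 99.
Planner: ∂(Σu_j)/∂c_i = Σα_j − 1 = 3 > 0, so everyone contributes w_i; G^SO = 39, W^SO = 39 + 3·39 = 156.
Deadweight loss = 57.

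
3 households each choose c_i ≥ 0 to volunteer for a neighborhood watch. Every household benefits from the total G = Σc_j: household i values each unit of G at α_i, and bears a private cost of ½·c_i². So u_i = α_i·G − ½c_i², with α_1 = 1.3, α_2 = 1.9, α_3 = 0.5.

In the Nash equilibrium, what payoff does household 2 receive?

Household i's FOC: ∂u_i/∂c_i = α_i − c_i = 0, so c_i* = α_i.
NE contributions = (1.3, 1.9, 0.5); G = 3.7.
u_2 = α_2·G − ½·(c_2)² = 1.9·3.7 − ½·1.9² = 5.225.

5.225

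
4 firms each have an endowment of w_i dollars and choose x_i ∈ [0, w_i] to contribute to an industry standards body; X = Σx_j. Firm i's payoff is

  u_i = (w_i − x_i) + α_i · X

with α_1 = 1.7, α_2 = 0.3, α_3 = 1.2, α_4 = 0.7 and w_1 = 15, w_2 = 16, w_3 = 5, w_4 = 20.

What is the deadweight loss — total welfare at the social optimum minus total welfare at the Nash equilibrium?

104.4

∂u_i/∂x_i = α_i − 1, so firm i contributes w_i if α_i > 1, else 0.
α_i > 1 for i ∈ {1, 3}; NE contributions (15, 0, 5, 0), X = 20.
W^NE = Σw_i − X^NE + (Σα_i)·X^NE = 56 + 2.9·20 = 114.
Planner: ∂(Σu_j)/∂x_i = Σα_j − 1 = 2.9 > 0, so everyone contributes w_i; X^SO = 56, W^SO = 56 + 2.9·56 = 218.4.
Deadweight loss = 104.4.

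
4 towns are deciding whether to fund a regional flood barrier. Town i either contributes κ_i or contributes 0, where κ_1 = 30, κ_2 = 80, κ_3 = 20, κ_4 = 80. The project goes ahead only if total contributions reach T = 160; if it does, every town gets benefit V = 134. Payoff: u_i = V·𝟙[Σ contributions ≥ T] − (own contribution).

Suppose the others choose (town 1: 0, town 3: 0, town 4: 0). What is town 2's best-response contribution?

Others' total = 0. Even contributing 80 gives 80 < 160: no benefit either way.
Best response: 0.

0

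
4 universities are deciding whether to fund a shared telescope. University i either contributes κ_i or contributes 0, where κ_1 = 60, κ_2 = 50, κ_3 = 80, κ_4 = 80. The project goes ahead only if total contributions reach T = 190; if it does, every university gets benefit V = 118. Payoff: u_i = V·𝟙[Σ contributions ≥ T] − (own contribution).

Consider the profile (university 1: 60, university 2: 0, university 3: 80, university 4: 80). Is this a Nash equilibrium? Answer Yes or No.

Total = 220 ≥ 190: provided.
University 1 (pledges 60, payoff 58): dropping to 0 → total 160, payoff 0. No gain.
University 2 (pledges 0, payoff 118): pledging 50 → total 270, payoff 68. No gain.
University 3 (pledges 80, payoff 38): dropping to 0 → total 140, payoff 0. No gain.
University 4 (pledges 80, payoff 38): dropping to 0 → total 140, payoff 0. No gain.

Yes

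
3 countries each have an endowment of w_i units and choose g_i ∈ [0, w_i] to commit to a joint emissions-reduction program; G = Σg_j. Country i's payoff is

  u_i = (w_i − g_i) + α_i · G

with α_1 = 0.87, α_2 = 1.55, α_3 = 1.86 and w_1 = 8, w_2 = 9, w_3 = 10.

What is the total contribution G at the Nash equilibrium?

∂u_i/∂g_i = α_i − 1, so country i contributes w_i if α_i > 1, else 0.
α_i > 1 for i ∈ {2, 3}; NE contributions (0, 9, 10), G = 19.

19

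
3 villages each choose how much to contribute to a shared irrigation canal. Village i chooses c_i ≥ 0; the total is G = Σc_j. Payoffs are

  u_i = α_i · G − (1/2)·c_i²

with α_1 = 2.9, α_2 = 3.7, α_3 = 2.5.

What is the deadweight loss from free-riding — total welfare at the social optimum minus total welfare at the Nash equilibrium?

55.58

Village i's FOC: ∂u_i/∂c_i = α_i − c_i = 0, so c_i* = α_i.
NE contributions = (2.9, 3.7, 2.5); G = 9.1.
W^NE = (Σα)·G − ½Σα_i² = 9.1² − ½·28.35 = 68.635.
Planner sets c_i = Σα_j = 9.1 for every i, so G^SO = 3·9.1 = 27.3.
W^SO = (Σα)·G^SO − ½·3·(Σα)² = (3/2)·9.1² = 124.215.
Deadweight loss = W^SO − W^NE = 55.58.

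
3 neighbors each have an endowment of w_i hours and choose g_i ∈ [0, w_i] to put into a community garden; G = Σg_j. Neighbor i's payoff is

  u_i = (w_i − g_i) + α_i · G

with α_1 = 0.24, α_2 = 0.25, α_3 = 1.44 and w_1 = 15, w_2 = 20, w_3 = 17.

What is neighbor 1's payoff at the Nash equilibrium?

∂u_i/∂g_i = α_i − 1, so neighbor i contributes w_i if α_i > 1, else 0.
α_i > 1 for i ∈ {3}; NE contributions (0, 0, 17), G = 17.
u_1 = (15 − 0) + 0.24·17 = 19.08.

19.08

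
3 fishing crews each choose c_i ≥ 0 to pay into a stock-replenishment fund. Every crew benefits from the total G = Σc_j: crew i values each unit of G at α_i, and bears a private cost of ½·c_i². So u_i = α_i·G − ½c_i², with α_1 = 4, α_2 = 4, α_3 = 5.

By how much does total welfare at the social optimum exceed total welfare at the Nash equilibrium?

Crew i's FOC: ∂u_i/∂c_i = α_i − c_i = 0, so c_i* = α_i.
NE contributions = (4, 4, 5); G = 13.
W^NE = (Σα)·G − ½Σα_i² = 13² − ½·57 = 140.5.
Planner sets c_i = Σα_j = 13 for every i, so G^SO = 3·13 = 39.
W^SO = (Σα)·G^SO − ½·3·(Σα)² = (3/2)·13² = 253.5.
Deadweight loss = W^SO − W^NE = 113.

113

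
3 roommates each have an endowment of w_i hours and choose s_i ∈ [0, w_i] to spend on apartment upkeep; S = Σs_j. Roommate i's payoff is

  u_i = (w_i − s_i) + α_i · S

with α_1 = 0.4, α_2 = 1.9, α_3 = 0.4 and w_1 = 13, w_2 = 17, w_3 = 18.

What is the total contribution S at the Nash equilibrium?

17

∂u_i/∂s_i = α_i − 1, so roommate i contributes w_i if α_i > 1, else 0.
α_i > 1 for i ∈ {2}; NE contributions (0, 17, 0), S = 17.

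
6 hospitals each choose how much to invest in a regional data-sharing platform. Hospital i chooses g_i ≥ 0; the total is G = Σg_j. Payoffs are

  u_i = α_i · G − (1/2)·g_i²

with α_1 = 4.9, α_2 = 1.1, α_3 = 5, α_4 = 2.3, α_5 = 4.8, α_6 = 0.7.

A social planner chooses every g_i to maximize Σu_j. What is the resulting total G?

112.8

Planner FOC: ∂(Σu_j)/∂g_i = (Σα_j) − g_i = 0, so g_i^SO = Σα_j = 18.8 for every i; G^SO = 112.8.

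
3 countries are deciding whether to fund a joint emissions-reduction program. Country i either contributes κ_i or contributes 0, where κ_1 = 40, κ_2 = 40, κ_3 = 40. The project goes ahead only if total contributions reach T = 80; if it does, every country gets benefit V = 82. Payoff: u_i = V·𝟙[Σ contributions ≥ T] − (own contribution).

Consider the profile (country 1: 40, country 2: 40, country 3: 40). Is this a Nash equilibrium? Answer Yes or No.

Total = 120 ≥ 80: provided.
Country 1 (pledges 40, payoff 42): dropping to 0 → total 80, payoff 82. Profitable deviation.

No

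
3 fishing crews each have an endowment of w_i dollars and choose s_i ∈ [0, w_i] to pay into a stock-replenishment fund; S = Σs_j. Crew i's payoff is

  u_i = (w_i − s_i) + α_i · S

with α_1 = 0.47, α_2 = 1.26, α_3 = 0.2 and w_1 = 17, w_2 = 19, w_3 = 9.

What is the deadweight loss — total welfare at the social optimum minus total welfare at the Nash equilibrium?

∂u_i/∂s_i = α_i − 1, so crew i contributes w_i if α_i > 1, else 0.
α_i > 1 for i ∈ {2}; NE contributions (0, 19, 0), S = 19.
W^NE = Σw_i − S^NE + (Σα_i)·S^NE = 45 + 0.93·19 = 62.67.
Planner: ∂(Σu_j)/∂s_i = Σα_j − 1 = 0.93 > 0, so everyone contributes w_i; S^SO = 45, W^SO = 45 + 0.93·45 = 86.85.
Deadweight loss = 24.18.

24.18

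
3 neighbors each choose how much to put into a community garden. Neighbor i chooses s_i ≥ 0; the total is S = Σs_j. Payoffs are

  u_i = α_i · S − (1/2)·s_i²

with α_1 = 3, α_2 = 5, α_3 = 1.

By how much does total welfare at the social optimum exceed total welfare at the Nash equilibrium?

58

Neighbor i's FOC: ∂u_i/∂s_i = α_i − s_i = 0, so s_i* = α_i.
NE contributions = (3, 5, 1); S = 9.
W^NE = (Σα)·S − ½Σα_i² = 9² − ½·35 = 63.5.
Planner sets s_i = Σα_j = 9 for every i, so S^SO = 3·9 = 27.
W^SO = (Σα)·S^SO − ½·3·(Σα)² = (3/2)·9² = 121.5.
Deadweight loss = W^SO − W^NE = 58.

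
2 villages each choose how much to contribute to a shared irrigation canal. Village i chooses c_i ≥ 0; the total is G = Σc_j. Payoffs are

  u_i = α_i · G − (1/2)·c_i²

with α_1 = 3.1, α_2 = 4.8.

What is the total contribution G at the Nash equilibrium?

7.9

Village i's FOC: ∂u_i/∂c_i = α_i − c_i = 0, so c_i* = α_i.
NE contributions = (3.1, 4.8); G = 7.9.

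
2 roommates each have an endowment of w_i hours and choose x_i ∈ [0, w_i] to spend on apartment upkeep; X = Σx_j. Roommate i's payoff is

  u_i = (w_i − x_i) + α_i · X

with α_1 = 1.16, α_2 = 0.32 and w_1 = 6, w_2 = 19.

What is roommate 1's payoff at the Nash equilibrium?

∂u_i/∂x_i = α_i − 1, so roommate i contributes w_i if α_i > 1, else 0.
α_i > 1 for i ∈ {1}; NE contributions (6, 0), X = 6.
u_1 = (6 − 6) + 1.16·6 = 6.96.

6.96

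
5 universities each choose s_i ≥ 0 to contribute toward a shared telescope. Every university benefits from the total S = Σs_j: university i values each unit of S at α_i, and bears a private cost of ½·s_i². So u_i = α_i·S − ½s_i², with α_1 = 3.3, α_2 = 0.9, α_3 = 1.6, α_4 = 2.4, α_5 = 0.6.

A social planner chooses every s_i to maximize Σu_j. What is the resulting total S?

44

Planner FOC: ∂(Σu_j)/∂s_i = (Σα_j) − s_i = 0, so s_i^SO = Σα_j = 8.8 for every i; S^SO = 44.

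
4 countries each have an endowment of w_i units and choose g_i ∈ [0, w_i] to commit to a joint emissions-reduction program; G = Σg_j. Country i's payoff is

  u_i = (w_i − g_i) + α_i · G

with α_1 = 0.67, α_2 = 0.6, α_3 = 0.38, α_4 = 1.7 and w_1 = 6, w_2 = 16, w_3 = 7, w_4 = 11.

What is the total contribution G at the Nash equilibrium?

11

∂u_i/∂g_i = α_i − 1, so country i contributes w_i if α_i > 1, else 0.
α_i > 1 for i ∈ {4}; NE contributions (0, 0, 0, 11), G = 11.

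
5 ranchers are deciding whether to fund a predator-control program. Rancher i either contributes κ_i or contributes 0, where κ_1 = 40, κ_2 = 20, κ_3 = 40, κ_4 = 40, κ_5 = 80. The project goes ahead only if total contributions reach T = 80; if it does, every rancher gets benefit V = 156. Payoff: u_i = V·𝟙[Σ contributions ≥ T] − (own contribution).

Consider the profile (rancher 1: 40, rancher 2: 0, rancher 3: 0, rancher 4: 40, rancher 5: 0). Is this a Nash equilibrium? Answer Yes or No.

Yes

Total = 80 ≥ 80: provided.
Rancher 1 (pledges 40, payoff 116): dropping to 0 → total 40, payoff 0. No gain.
Rancher 2 (pledges 0, payoff 156): pledging 20 → total 100, payoff 136. No gain.
Rancher 3 (pledges 0, payoff 156): pledging 40 → total 120, payoff 116. No gain.
Rancher 4 (pledges 40, payoff 116): dropping to 0 → total 40, payoff 0. No gain.
Rancher 5 (pledges 0, payoff 156): pledging 80 → total 160, payoff 76. No gain.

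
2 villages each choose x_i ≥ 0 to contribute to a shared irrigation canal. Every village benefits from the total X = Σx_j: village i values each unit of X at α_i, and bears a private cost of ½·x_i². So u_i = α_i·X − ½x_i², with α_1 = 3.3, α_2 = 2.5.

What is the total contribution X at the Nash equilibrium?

Village i's FOC: ∂u_i/∂x_i = α_i − x_i = 0, so x_i* = α_i.
NE contributions = (3.3, 2.5); X = 5.8.

5.8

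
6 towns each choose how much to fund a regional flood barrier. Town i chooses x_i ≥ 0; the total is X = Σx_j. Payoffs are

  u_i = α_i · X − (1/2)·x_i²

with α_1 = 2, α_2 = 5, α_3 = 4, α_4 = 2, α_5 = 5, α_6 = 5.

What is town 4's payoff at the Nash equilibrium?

Town i's FOC: ∂u_i/∂x_i = α_i − x_i = 0, so x_i* = α_i.
NE contributions = (2, 5, 4, 2, 5, 5); X = 23.
u_4 = α_4·X − ½·(x_4)² = 2·23 − ½·2² = 44.

44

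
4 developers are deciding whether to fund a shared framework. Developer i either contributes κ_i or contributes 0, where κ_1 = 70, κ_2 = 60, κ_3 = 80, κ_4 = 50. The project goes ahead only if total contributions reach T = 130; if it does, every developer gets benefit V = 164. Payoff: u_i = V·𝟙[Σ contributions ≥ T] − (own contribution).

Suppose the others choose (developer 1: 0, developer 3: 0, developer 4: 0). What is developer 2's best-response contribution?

Others' total = 0. Even contributing 60 gives 60 < 130: no benefit either way.
Best response: 0.

0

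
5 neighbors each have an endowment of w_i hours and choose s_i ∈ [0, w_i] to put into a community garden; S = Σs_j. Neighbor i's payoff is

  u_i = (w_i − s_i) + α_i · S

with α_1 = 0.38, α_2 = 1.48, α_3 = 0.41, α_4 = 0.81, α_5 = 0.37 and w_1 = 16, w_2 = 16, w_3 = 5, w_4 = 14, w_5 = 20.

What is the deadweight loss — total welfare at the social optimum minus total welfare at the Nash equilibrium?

∂u_i/∂s_i = α_i − 1, so neighbor i contributes w_i if α_i > 1, else 0.
α_i > 1 for i ∈ {2}; NE contributions (0, 16, 0, 0, 0), S = 16.
W^NE = Σw_i − S^NE + (Σα_i)·S^NE = 71 + 2.45·16 = 110.2.
Planner: ∂(Σu_j)/∂s_i = Σα_j − 1 = 2.45 > 0, so everyone contributes w_i; S^SO = 71, W^SO = 71 + 2.45·71 = 244.95.
Deadweight loss = 134.75.

134.75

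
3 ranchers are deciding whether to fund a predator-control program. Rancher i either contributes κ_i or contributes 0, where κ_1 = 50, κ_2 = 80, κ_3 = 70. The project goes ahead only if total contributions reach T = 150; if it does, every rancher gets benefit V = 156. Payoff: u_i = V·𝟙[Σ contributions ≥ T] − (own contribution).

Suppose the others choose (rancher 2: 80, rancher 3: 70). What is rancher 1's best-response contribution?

Others' total = 150 ≥ 150; contributing adds cost 50 for no extra benefit.
Best response: 0.

0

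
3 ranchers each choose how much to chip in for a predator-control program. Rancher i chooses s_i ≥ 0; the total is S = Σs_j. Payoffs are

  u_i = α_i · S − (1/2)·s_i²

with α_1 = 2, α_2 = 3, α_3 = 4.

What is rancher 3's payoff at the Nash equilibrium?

28

Rancher i's FOC: ∂u_i/∂s_i = α_i − s_i = 0, so s_i* = α_i.
NE contributions = (2, 3, 4); S = 9.
u_3 = α_3·S − ½·(s_3)² = 4·9 − ½·4² = 28.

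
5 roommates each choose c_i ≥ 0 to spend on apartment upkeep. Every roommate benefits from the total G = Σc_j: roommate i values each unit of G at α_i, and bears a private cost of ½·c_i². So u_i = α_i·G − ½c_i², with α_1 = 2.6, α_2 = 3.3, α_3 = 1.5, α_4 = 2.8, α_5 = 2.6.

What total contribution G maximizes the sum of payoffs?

64

Planner FOC: ∂(Σu_j)/∂c_i = (Σα_j) − c_i = 0, so c_i^SO = Σα_j = 12.8 for every i; G^SO = 64.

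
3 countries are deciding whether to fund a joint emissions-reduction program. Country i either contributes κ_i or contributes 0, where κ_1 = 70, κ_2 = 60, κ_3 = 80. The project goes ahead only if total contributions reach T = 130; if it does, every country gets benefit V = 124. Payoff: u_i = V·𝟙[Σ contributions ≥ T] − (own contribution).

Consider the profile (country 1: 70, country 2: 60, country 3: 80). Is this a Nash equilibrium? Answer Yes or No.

Total = 210 ≥ 130: provided.
Country 1 (pledges 70, payoff 54): dropping to 0 → total 140, payoff 124. Profitable deviation.

No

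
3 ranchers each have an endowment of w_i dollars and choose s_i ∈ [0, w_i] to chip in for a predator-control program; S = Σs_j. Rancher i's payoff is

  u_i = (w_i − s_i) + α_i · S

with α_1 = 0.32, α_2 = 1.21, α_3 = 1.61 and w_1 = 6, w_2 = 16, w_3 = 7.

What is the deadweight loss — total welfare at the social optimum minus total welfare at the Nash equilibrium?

12.84

∂u_i/∂s_i = α_i − 1, so rancher i contributes w_i if α_i > 1, else 0.
α_i > 1 for i ∈ {2, 3}; NE contributions (0, 16, 7), S = 23.
W^NE = Σw_i − S^NE + (Σα_i)·S^NE = 29 + 2.14·23 = 78.22.
Planner: ∂(Σu_j)/∂s_i = Σα_j − 1 = 2.14 > 0, so everyone contributes w_i; S^SO = 29, W^SO = 29 + 2.14·29 = 91.06.
Deadweight loss = 12.84.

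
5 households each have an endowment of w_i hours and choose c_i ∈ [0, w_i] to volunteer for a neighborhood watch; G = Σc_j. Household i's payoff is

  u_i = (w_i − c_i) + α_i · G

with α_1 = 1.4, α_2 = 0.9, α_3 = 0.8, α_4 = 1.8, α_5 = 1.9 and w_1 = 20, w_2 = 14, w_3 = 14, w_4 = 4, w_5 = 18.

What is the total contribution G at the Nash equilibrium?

42

∂u_i/∂c_i = α_i − 1, so household i contributes w_i if α_i > 1, else 0.
α_i > 1 for i ∈ {1, 4, 5}; NE contributions (20, 0, 0, 4, 18), G = 42.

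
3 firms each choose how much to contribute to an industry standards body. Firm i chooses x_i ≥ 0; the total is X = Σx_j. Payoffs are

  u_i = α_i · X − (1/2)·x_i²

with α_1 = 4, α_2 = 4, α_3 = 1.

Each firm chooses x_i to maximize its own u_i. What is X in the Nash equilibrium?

Firm i's FOC: ∂u_i/∂x_i = α_i − x_i = 0, so x_i* = α_i.
NE contributions = (4, 4, 1); X = 9.

9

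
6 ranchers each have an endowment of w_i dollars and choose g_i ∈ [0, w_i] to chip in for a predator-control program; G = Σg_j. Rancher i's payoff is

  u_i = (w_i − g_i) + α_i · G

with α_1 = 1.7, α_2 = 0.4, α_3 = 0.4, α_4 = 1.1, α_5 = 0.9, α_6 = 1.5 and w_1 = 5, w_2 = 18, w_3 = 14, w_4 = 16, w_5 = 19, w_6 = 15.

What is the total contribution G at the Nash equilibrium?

36

∂u_i/∂g_i = α_i − 1, so rancher i contributes w_i if α_i > 1, else 0.
α_i > 1 for i ∈ {1, 4, 6}; NE contributions (5, 0, 0, 16, 0, 15), G = 36.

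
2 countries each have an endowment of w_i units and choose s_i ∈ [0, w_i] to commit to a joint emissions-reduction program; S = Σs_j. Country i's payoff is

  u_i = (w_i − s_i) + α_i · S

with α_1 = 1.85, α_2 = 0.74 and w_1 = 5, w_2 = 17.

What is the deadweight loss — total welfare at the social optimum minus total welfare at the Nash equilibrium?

27.03

∂u_i/∂s_i = α_i − 1, so country i contributes w_i if α_i > 1, else 0.
α_i > 1 for i ∈ {1}; NE contributions (5, 0), S = 5.
W^NE = Σw_i − S^NE + (Σα_i)·S^NE = 22 + 1.59·5 = 29.95.
Planner: ∂(Σu_j)/∂s_i = Σα_j − 1 = 1.59 > 0, so everyone contributes w_i; S^SO = 22, W^SO = 22 + 1.59·22 = 56.98.
Deadweight loss = 27.03.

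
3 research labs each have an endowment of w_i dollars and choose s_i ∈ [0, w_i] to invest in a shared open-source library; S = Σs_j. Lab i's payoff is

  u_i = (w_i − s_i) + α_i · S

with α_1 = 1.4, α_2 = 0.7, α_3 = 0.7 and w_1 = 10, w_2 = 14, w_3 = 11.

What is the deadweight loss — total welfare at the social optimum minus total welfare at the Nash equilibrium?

45

∂u_i/∂s_i = α_i − 1, so lab i contributes w_i if α_i > 1, else 0.
α_i > 1 for i ∈ {1}; NE contributions (10, 0, 0), S = 10.
W^NE = Σw_i − S^NE + (Σα_i)·S^NE = 35 + 1.8·10 = 53.
Planner: ∂(Σu_j)/∂s_i = Σα_j − 1 = 1.8 > 0, so everyone contributes w_i; S^SO = 35, W^SO = 35 + 1.8·35 = 98.
Deadweight loss = 45.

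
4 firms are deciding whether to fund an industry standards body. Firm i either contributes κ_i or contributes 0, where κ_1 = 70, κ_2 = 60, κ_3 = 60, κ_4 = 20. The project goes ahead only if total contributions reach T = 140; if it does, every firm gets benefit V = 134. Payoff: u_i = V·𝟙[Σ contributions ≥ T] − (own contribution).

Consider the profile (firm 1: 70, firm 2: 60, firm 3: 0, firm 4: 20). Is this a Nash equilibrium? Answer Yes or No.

Total = 150 ≥ 140: provided.
Firm 1 (pledges 70, payoff 64): dropping to 0 → total 80, payoff 0. No gain.
Firm 2 (pledges 60, payoff 74): dropping to 0 → total 90, payoff 0. No gain.
Firm 3 (pledges 0, payoff 134): pledging 60 → total 210, payoff 74. No gain.
Firm 4 (pledges 20, payoff 114): dropping to 0 → total 130, payoff 0. No gain.

Yes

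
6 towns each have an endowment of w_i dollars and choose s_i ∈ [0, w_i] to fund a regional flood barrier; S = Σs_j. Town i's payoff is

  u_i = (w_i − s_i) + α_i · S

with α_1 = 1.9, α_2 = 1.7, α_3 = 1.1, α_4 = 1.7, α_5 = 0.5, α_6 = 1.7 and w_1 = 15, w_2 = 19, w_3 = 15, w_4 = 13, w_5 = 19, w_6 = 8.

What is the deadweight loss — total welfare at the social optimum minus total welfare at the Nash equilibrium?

∂u_i/∂s_i = α_i − 1, so town i contributes w_i if α_i > 1, else 0.
α_i > 1 for i ∈ {1, 2, 3, 4, 6}; NE contributions (15, 19, 15, 13, 0, 8), S = 70.
W^NE = Σw_i − S^NE + (Σα_i)·S^NE = 89 + 7.6·70 = 621.
Planner: ∂(Σu_j)/∂s_i = Σα_j − 1 = 7.6 > 0, so everyone contributes w_i; S^SO = 89, W^SO = 89 + 7.6·89 = 765.4.
Deadweight loss = 144.4.

144.4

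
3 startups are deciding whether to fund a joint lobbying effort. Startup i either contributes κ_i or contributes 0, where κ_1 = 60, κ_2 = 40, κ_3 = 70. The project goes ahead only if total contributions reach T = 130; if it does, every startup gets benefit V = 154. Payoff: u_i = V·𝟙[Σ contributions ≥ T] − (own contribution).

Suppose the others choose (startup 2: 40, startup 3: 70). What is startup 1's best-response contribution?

Others' total = 110. Contributing 60 brings total to 170 ≥ 130: gain V − κ_1 = 94.
Best response: 60.

60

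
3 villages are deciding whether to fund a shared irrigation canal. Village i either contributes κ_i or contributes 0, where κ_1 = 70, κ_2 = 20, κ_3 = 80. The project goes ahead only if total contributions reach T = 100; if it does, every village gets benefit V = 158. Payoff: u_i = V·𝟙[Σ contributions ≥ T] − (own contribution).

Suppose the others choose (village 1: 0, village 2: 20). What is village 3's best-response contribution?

80

Others' total = 20. Contributing 80 brings total to 100 ≥ 100: gain V − κ_3 = 78.
Best response: 80.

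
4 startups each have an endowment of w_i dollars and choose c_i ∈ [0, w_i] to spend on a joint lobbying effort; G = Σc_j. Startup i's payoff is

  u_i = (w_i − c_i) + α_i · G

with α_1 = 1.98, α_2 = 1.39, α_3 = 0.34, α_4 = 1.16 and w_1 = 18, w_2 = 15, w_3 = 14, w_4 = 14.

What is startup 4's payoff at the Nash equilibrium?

54.52

∂u_i/∂c_i = α_i − 1, so startup i contributes w_i if α_i > 1, else 0.
α_i > 1 for i ∈ {1, 2, 4}; NE contributions (18, 15, 0, 14), G = 47.
u_4 = (14 − 14) + 1.16·47 = 54.52.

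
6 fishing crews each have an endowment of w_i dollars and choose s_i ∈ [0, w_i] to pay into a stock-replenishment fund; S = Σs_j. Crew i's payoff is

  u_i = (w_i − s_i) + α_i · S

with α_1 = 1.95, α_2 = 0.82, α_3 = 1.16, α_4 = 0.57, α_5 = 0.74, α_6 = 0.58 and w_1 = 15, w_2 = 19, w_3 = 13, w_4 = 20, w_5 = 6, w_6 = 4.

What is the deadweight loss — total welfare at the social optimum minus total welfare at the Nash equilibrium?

∂u_i/∂s_i = α_i − 1, so crew i contributes w_i if α_i > 1, else 0.
α_i > 1 for i ∈ {1, 3}; NE contributions (15, 0, 13, 0, 0, 0), S = 28.
W^NE = Σw_i − S^NE + (Σα_i)·S^NE = 77 + 4.82·28 = 211.96.
Planner: ∂(Σu_j)/∂s_i = Σα_j − 1 = 4.82 > 0, so everyone contributes w_i; S^SO = 77, W^SO = 77 + 4.82·77 = 448.14.
Deadweight loss = 236.18.

236.18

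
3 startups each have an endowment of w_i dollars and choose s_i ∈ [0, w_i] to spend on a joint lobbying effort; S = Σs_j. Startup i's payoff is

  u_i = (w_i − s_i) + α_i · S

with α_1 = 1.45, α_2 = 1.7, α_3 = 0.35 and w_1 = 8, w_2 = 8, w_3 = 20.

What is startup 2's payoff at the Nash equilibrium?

27.2

∂u_i/∂s_i = α_i − 1, so startup i contributes w_i if α_i > 1, else 0.
α_i > 1 for i ∈ {1, 2}; NE contributions (8, 8, 0), S = 16.
u_2 = (8 − 8) + 1.7·16 = 27.2.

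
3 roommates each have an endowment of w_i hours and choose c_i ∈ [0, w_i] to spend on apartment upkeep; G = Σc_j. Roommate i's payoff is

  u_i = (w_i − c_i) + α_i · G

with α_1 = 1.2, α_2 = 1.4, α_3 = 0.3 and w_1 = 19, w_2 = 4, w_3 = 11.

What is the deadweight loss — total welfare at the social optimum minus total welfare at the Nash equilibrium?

20.9

∂u_i/∂c_i = α_i − 1, so roommate i contributes w_i if α_i > 1, else 0.
α_i > 1 for i ∈ {1, 2}; NE contributions (19, 4, 0), G = 23.
W^NE = Σw_i − G^NE + (Σα_i)·G^NE = 34 + 1.9·23 = 77.7.
Planner: ∂(Σu_j)/∂c_i = Σα_j − 1 = 1.9 > 0, so everyone contributes w_i; G^SO = 34, W^SO = 34 + 1.9·34 = 98.6.
Deadweight loss = 20.9.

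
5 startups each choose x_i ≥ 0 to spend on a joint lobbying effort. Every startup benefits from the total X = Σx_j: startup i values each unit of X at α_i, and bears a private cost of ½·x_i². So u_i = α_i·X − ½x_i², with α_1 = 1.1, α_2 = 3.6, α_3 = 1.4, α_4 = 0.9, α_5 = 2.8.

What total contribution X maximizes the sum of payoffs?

Planner FOC: ∂(Σu_j)/∂x_i = (Σα_j) − x_i = 0, so x_i^SO = Σα_j = 9.8 for every i; X^SO = 49.

49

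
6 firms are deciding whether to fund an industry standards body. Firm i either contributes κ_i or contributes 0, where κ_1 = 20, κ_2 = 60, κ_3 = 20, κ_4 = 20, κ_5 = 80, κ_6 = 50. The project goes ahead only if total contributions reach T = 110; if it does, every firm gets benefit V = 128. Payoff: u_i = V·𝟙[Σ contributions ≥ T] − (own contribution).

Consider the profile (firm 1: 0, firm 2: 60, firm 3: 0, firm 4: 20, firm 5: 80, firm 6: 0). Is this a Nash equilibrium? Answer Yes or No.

No

Total = 160 ≥ 110: provided.
Firm 1 (pledges 0, payoff 128): pledging 20 → total 180, payoff 108. No gain.
Firm 2 (pledges 60, payoff 68): dropping to 0 → total 100, payoff 0. No gain.
Firm 3 (pledges 0, payoff 128): pledging 20 → total 180, payoff 108. No gain.
Firm 4 (pledges 20, payoff 108): dropping to 0 → total 140, payoff 128. Profitable deviation.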